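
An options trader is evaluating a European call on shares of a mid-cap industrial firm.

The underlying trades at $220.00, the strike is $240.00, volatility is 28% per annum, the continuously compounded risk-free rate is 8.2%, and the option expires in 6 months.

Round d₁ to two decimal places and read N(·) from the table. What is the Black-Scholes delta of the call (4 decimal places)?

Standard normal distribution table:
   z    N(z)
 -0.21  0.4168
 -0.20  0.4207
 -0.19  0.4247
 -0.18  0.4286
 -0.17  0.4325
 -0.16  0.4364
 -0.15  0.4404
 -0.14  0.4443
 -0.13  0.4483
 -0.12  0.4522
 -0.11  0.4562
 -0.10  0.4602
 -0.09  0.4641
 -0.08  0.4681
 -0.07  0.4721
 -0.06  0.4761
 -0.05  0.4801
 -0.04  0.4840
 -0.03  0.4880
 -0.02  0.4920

T = 0.5;  σ√T = 0.1980
d₁ = [ln(220/240) + (0.082 + ½·0.28²)·0.5] / (σ√T) = (-0.0870 + 0.0606) / 0.1980 = -0.1334 ≈ -0.13
N(d₁) = N(-0.13) = 0.4483
Δ_call = N(d₁) = 0.4483

0.4483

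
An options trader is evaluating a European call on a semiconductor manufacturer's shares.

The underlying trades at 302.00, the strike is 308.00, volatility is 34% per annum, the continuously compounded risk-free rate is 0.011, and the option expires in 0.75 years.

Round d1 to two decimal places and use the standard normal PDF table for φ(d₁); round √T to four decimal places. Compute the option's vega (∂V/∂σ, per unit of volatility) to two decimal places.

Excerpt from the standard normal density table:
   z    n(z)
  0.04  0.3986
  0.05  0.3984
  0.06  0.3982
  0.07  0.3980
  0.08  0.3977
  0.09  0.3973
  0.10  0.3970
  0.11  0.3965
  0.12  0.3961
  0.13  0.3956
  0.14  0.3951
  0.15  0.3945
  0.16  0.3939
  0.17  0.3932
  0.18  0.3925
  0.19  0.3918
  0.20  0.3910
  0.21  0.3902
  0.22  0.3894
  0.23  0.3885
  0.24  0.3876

103.70

T = 0.75;  σ√T = 0.2944
d₁ = [ln(302/308) + (0.011 + 0.34²/2)·0.75] / 0.2944 = [-0.0197 + 0.0516] / 0.2944 = 0.1084 ≈ 0.11
√T = √0.75 = 0.8660
φ(d₁) = φ(0.11) = 0.3965
vega = S·φ(d₁)·√T = 302·0.3965·0.8660 = 103.6974
(The put has the same vega.)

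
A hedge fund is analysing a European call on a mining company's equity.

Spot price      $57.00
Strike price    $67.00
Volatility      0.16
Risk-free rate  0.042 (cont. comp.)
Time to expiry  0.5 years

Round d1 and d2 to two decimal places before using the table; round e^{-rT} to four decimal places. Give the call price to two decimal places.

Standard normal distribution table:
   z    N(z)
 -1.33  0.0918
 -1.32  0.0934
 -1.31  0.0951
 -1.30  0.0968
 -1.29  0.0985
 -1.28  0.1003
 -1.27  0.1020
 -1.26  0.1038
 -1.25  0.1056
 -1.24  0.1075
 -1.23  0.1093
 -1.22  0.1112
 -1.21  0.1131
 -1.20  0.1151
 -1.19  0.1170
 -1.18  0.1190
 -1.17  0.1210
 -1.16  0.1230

σ√T = 0.16 × 0.7071 = 0.1131
d₁ = [ln(57/67) + (0.042 + ½·0.16²)·0.5] / (σ√T) = (-0.1616 + 0.0274) / 0.1131 = -1.1865 → -1.19
d₂ = -1.1865 − 0.1131 = -1.2997 → -1.30
e^(−rT) = e^(−0.042·0.5) = 0.9792
N(d₁) = N(-1.19) = 0.1170;  N(d₂) = N(-1.30) = 0.0968
C = 57·0.1170 − 67·0.9792·0.0968 = 6.6690 − 6.3507 = 0.3183

$0.32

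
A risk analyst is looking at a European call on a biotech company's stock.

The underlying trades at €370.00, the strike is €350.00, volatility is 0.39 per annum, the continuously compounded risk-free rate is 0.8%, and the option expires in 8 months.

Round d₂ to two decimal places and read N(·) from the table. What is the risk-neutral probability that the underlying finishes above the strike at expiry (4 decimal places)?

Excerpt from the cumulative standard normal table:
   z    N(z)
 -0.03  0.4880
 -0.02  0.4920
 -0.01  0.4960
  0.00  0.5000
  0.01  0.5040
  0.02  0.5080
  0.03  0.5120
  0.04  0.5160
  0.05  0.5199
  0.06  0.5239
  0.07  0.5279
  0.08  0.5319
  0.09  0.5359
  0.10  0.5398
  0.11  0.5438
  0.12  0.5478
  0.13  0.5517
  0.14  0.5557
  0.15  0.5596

0.5120

σ√T = 0.39 × 0.8165 = 0.3184
ln(S/K) + (r + σ²/2)T = ln(370/350) + (0.008 + 0.39²/2)·0.6667 = 0.0556 + 0.0560 = 0.1116
d₁ = 0.1116 / 0.3184 = 0.3505 which rounds to 0.35
d₂ = d₁ − σ√T = 0.3505 − 0.3184 = 0.0320 which rounds to 0.03
Pr(exercise) under Q = N(d₂) = 0.5120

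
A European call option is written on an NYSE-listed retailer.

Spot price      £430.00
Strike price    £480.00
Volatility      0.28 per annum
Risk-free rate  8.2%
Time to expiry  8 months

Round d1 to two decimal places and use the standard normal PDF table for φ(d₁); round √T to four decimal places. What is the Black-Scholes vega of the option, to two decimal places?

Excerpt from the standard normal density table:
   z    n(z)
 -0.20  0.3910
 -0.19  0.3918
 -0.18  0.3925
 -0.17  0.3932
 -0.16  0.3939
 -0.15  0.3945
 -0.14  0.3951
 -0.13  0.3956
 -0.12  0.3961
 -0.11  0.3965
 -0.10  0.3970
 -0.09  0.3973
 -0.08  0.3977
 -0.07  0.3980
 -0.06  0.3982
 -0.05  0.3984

138.89

T = 0.6667;  σ√T = 0.2286
d₁ = [ln(430/480) + (0.082 + 0.28²/2)·0.6667] / 0.2286 = [-0.1100 + 0.0808] / 0.2286 = -0.1277 → -0.13
√T = √0.6667 = 0.8165
φ(d₁) = φ(-0.13) = 0.3956
vega = S·φ(d₁)·√T = 430·0.3956·0.8165 = 138.8932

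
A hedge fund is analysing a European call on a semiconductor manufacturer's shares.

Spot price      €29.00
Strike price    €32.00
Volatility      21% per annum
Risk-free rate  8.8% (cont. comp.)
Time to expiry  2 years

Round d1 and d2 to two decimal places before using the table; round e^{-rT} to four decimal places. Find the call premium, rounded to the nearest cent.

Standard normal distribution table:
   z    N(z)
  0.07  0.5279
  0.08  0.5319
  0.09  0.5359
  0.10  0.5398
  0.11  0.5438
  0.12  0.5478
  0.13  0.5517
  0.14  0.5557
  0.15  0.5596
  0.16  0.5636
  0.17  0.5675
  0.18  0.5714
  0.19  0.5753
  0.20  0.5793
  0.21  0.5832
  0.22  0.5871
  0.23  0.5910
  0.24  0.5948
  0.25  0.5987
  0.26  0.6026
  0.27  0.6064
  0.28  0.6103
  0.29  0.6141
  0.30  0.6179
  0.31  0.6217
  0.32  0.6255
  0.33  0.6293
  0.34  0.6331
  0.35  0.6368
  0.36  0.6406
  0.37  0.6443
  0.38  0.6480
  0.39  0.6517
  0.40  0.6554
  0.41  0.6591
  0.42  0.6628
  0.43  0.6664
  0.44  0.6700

σ√T = 0.21 × 1.4142 = 0.2970
d₁ = [ln(29/32) + (0.088 + 0.21²/2)·2] / 0.2970 = [-0.0984 + 0.2201] / 0.2970 = 0.4097 which rounds to 0.41
d₂ = d₁ − σ√T = 0.4097 − 0.2970 = 0.1127 which rounds to 0.11
e^(−rT) = e^(−0.088·2) = 0.8386
C = 29·N(0.41) − 32·0.8386·N(0.11) = 29·0.6591 − 32·0.8386·0.5438 = 19.1139 − 14.5930 = 4.5209

€4.52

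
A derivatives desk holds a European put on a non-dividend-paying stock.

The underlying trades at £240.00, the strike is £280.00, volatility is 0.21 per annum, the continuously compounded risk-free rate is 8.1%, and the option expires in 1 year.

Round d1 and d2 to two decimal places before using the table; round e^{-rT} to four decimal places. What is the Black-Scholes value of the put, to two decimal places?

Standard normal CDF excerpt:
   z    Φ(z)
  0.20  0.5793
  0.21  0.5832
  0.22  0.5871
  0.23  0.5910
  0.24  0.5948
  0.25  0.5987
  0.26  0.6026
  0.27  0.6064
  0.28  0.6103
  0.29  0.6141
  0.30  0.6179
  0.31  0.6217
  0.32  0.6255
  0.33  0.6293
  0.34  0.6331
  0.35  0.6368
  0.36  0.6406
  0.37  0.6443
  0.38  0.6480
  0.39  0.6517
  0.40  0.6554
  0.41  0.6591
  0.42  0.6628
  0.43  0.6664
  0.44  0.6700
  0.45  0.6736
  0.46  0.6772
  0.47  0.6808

σ√T = 0.21 × 1.0000 = 0.2100
d₁ = [ln(240/280) + (0.081 + 0.21²/2)·1] / 0.2100 = [-0.1542 + 0.1031] / 0.2100 = -0.2433 ⇒ -0.24
d₂ = d₁ − σ√T = -0.2433 − 0.2100 = -0.4533 ⇒ -0.45
e^(−rT) = e^(−0.081·1) = 0.9222
N(−d₂) = N(0.45) = 0.6736;  N(−d₁) = N(0.24) = 0.5948
P = 280·0.9222·0.6736 − 240·0.5948 = 173.9343 − 142.7520 = 31.1823

£31.18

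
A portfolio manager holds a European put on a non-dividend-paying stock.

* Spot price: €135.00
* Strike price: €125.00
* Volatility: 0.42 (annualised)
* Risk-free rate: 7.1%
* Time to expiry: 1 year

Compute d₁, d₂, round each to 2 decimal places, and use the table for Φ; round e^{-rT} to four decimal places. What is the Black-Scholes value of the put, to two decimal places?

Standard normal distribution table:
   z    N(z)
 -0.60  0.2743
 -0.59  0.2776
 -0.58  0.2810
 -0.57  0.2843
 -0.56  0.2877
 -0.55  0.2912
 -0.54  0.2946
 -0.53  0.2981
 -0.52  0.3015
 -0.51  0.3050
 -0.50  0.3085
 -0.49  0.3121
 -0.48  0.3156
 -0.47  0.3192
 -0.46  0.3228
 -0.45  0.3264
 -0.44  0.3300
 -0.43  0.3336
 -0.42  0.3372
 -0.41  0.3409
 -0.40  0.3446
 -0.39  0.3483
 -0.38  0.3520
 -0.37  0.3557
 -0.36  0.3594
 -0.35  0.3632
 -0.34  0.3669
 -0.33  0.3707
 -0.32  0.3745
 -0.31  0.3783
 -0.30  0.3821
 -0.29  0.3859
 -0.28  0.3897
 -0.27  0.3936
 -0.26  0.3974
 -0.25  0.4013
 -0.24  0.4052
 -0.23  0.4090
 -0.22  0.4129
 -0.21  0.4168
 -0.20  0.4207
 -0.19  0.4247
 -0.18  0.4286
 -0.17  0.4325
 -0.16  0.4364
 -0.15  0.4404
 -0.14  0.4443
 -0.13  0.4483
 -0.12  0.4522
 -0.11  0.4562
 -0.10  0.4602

σ√T = 0.42 × 1.0000 = 0.4200
ln(S/K) + (r + σ²/2)T = ln(135/125) + (0.071 + 0.42²/2)·1 = 0.0770 + 0.1592 = 0.2362
d₁ = 0.2362 / 0.4200 = 0.5623 which rounds to 0.56
d₂ = d₁ − σ√T = 0.5623 − 0.4200 = 0.1423 which rounds to 0.14
e^(−rT) = e^(−0.071·1) = 0.9315
P = 125·0.9315·N(-0.14) − 135·N(-0.56) = 125·0.9315·0.4443 − 135·0.2877 = 51.7332 − 38.8395 = 12.8937

€12.89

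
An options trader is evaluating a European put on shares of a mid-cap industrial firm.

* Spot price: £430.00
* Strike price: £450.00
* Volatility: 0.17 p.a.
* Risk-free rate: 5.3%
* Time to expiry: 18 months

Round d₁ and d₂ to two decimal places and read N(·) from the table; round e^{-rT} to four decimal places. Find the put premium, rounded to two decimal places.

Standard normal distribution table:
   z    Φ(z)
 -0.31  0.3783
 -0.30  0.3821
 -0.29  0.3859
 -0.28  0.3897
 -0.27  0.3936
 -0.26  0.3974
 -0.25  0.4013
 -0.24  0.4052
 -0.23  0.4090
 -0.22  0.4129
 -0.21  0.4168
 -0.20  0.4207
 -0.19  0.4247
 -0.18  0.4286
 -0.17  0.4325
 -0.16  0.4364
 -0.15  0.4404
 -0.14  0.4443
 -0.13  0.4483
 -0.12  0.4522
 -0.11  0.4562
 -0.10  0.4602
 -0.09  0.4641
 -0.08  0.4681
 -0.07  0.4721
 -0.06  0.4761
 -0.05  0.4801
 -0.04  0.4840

£28.63

σ√T = 0.17·√1.5 = 0.2082
d₁ = [ln(430/450) + (0.053 + ½·0.17²)·1.5] / (σ√T) = (-0.0455 + 0.1012) / 0.2082 = 0.2676 ⇒ 0.27
d₂ = 0.2676 − 0.2082 = 0.0594 ⇒ 0.06
e^(−rT) = e^(−0.053·1.5) = 0.9236
N(−d₂) = N(-0.06) = 0.4761;  N(−d₁) = N(-0.27) = 0.3936
P = 450·0.9236·0.4761 − 430·0.3936 = 197.8767 − 169.2480 = 28.6287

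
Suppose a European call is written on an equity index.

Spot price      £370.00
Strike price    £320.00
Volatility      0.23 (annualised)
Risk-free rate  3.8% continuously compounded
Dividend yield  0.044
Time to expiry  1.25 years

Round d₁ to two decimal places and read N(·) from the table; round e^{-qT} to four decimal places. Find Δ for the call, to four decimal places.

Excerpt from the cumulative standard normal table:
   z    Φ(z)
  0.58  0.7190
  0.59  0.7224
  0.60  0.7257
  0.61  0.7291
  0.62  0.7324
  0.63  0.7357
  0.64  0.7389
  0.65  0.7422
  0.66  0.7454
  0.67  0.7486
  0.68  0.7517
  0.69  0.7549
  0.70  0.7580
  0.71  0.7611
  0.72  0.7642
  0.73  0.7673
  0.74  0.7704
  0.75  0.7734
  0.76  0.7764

0.7055

σ√T = 0.23 × 1.1180 = 0.2571
d₁ = [ln(370/320) + (0.038 − 0.044 + 0.23²/2)·1.25] / 0.2571 = [0.1452 + 0.0256] / 0.2571 = 0.6640 which rounds to 0.66
N(d₁) = N(0.66) = 0.7454
Δ_call = exp(−qT)·N(d₁) = 0.9465·0.7454 = 0.7055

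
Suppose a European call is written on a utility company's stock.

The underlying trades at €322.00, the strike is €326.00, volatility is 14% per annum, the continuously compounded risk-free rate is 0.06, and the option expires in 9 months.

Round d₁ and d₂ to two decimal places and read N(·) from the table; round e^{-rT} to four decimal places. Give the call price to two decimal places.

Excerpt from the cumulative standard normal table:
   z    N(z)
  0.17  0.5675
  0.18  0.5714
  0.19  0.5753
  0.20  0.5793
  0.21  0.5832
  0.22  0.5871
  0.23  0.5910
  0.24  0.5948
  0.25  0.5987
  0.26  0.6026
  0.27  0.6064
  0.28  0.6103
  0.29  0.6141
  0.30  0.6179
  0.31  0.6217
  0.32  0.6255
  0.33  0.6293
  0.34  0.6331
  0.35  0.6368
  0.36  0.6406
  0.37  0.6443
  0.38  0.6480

T = 0.75;  σ√T = 0.1212
d₁ = [ln(322/326) + (0.06 + ½·0.14²)·0.75] / (σ√T) = (-0.0123 + 0.0524) / 0.1212 = 0.3299 → 0.33
d₂ = 0.3299 − 0.1212 = 0.2087 → 0.21
e^(−rT) = e^(−0.06·0.75) = 0.9560
C = 322·N(0.33) − 326·0.9560·N(0.21) = 322·0.6293 − 326·0.9560·0.5832 = 202.6346 − 181.7578 = 20.8768

€20.88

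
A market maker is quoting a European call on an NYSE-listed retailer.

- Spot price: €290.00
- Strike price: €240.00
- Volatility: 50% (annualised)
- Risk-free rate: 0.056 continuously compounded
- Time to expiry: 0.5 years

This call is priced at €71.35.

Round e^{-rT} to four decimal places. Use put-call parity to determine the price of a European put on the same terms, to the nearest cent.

exp(−rT) = exp(−0.056·0.5) = 0.9724
Put-call parity: C − P = S − K·e^(−rT) = 290 − 240·0.9724 = 290 − 233.3760 = 56.6240
P = C − (C − P) = 71.35 − (56.6240) = 14.7260

€14.73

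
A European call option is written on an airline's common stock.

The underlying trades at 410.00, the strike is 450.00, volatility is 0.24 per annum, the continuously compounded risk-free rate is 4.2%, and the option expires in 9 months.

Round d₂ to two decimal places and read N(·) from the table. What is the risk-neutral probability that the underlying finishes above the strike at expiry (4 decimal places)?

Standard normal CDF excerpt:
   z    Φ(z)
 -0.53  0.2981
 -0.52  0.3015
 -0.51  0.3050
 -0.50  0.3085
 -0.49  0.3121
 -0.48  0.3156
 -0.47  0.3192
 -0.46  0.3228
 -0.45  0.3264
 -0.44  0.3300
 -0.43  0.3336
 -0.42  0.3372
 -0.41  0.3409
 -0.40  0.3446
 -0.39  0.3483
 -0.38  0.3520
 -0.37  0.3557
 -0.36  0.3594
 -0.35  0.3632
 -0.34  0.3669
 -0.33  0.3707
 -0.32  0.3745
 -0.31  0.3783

σ√T = 0.24 × 0.8660 = 0.2078
d₁ = [ln(410/450) + (0.042 + ½·0.24²)·0.75] / (σ√T) = (-0.0931 + 0.0531) / 0.2078 = -0.1924 ⇒ -0.19
d₂ = -0.1924 − 0.2078 = -0.4003 ⇒ -0.40
Risk-neutral Pr[S_T > K] = N(d₂) = N(-0.40) = 0.3446

0.3446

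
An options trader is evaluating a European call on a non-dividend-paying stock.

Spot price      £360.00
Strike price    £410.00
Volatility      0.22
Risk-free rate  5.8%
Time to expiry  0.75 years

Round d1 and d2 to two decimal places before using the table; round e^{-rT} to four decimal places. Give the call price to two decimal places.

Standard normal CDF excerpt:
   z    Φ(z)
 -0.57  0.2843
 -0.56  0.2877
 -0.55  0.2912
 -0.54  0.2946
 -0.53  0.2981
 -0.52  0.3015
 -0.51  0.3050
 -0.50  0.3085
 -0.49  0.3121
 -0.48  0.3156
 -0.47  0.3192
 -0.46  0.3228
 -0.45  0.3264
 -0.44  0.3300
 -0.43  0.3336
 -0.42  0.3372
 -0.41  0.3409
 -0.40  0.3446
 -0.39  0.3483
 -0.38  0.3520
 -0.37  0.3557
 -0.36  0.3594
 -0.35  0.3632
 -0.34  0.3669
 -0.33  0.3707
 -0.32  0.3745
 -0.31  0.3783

£15.08

σ√T = 0.22·√0.75 = 0.1905
d₁ = [ln(360/410) + (0.058 + ½·0.22²)·0.75] / (σ√T) = (-0.1301 + 0.0616) / 0.1905 = -0.3590 → -0.36
d₂ = -0.3590 − 0.1905 = -0.5495 → -0.55
e^(−rT) = e^(−0.058·0.75) = 0.9574
N(d₁) = N(-0.36) = 0.3594;  N(d₂) = N(-0.55) = 0.2912
C = 360·0.3594 − 410·0.9574·0.2912 = 129.3840 − 114.3059 = 15.0781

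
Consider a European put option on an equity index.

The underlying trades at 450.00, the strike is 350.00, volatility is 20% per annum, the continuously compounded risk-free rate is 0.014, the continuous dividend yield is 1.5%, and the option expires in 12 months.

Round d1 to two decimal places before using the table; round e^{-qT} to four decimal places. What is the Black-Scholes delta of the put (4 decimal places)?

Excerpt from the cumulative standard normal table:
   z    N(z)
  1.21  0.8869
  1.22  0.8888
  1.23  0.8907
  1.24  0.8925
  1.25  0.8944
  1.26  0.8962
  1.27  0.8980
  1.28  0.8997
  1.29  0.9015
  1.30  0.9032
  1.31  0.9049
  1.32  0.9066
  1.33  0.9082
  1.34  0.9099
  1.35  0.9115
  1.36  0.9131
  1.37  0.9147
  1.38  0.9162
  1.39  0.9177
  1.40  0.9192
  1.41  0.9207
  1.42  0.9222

-0.0872

σ√T = 0.2 × 1.0000 = 0.2000
d₁ = [ln(450/350) + (0.014 − 0.015 + 0.2²/2)·1] / 0.2000 = [0.2513 + 0.0190] / 0.2000 = 1.3516 which rounds to 1.35
N(d₁) = N(1.35) = 0.9115
Δ_put = exp(−qT)·(N(d₁) − 1) = 0.9851·(0.9115 − 1) = -0.0872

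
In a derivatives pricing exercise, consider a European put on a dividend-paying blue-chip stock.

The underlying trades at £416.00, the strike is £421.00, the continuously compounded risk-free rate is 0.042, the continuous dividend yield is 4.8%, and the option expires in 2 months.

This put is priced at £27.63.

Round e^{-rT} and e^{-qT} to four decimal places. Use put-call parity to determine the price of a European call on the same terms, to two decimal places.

£22.25

exp(−qT) = exp(−0.048·0.1667) = 0.9920;  exp(−rT) = exp(−0.042·0.1667) = 0.9930
Put-call parity: C − P = S·e^(−qT) − K·e^(−rT) = 416·0.9920 − 421·0.9930 = 412.6720 − 418.0530 = -5.3810
C = P + (C − P) = 27.63 + (-5.3810) = 22.2490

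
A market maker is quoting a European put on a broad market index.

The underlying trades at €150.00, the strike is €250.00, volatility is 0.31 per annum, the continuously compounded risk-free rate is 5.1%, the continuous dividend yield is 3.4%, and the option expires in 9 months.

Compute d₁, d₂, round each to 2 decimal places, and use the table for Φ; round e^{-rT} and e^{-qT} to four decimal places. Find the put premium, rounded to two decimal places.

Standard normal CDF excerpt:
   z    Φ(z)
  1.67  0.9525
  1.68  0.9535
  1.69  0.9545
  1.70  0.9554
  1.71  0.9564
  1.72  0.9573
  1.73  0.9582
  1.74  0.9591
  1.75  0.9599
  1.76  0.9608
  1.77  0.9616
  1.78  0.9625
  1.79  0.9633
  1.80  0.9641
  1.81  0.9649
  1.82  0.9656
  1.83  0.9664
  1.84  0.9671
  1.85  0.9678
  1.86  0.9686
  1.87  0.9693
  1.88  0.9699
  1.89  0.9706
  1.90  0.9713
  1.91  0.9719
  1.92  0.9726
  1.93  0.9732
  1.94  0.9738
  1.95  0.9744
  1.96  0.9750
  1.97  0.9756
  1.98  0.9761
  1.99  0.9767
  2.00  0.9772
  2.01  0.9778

σ√T = 0.31·√0.75 = 0.2685
d₁ = [ln(150/250) + (0.051 − 0.034 + 0.31²/2)·0.75] / 0.2685 = [-0.5108 + 0.0488] / 0.2685 = -1.7210 → -1.72
d₂ = d₁ − σ√T = -1.7210 − 0.2685 = -1.9895 → -1.99
e^(−qT) = e^(−0.034·0.75) = 0.9748;  e^(−rT) = e^(−0.051·0.75) = 0.9625
P = 250·0.9625·N(1.99) − 150·0.9748·N(1.72) = 250·0.9625·0.9767 − 150·0.9748·0.9573 = 235.0184 − 139.9764 = 95.0420

€95.04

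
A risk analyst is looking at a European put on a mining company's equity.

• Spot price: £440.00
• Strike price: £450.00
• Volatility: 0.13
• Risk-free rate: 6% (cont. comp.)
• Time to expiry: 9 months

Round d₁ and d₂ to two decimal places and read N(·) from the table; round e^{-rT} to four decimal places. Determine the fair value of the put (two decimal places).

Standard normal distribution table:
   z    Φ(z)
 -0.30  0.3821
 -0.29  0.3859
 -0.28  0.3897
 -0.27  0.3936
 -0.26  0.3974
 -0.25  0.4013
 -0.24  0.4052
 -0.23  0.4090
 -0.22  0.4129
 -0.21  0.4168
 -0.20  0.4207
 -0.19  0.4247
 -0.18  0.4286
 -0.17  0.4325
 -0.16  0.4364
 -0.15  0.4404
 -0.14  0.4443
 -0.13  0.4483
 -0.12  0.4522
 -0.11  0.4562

σ√T = 0.13 × 0.8660 = 0.1126
d₁ = [ln(440/450) + (0.06 + ½·0.13²)·0.75] / (σ√T) = (-0.0225 + 0.0513) / 0.1126 = 0.2564 ≈ 0.26
d₂ = 0.2564 − 0.1126 = 0.1438 ≈ 0.14
exp(−rT) = exp(−0.06·0.75) = 0.9560
N(−d₂) = N(-0.14) = 0.4443;  N(−d₁) = N(-0.26) = 0.3974
P = 450·0.9560·0.4443 − 440·0.3974 = 191.1379 − 174.8560 = 16.2819

£16.28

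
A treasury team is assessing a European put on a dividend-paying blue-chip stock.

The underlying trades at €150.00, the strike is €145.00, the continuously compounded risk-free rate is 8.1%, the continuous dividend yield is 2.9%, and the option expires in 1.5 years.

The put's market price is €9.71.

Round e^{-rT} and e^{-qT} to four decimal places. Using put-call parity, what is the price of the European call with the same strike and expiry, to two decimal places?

e^(−qT) = e^(−0.029·1.5) = 0.9574;  e^(−rT) = e^(−0.081·1.5) = 0.8856
Put-call parity: C − P = S·e^(−qT) − K·e^(−rT) = 150·0.9574 − 145·0.8856 = 143.6100 − 128.4120 = 15.1980
C = P + (C − P) = 9.71 + (15.1980) = 24.9080

€24.91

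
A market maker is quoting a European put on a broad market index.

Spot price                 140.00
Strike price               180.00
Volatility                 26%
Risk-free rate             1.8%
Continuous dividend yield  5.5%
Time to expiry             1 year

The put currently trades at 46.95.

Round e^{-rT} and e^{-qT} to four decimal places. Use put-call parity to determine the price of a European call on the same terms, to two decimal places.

exp(−qT) = exp(−0.055·1) = 0.9465;  exp(−rT) = exp(−0.018·1) = 0.9822
Put-call parity: C − P = S·e^(−qT) − K·e^(−rT) = 140·0.9465 − 180·0.9822 = 132.5100 − 176.7960 = -44.2860
C = P + (C − P) = 46.95 + (-44.2860) = 2.6640

2.66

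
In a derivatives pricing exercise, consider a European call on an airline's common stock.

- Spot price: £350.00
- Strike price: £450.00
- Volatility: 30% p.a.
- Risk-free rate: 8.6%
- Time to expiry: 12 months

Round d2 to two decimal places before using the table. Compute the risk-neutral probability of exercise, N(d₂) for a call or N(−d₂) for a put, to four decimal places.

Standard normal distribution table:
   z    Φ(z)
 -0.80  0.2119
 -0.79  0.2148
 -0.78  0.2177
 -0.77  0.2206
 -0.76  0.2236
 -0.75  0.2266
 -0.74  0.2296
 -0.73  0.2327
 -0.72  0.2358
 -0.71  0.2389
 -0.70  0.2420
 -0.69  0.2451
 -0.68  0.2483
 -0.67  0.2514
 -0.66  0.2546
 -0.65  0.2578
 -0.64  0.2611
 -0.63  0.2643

T = 1;  σ√T = 0.3000
d₁ = [ln(350/450) + (0.086 + 0.3²/2)·1] / 0.3000 = [-0.2513 + 0.1310] / 0.3000 = -0.4010 → -0.40
d₂ = d₁ − σ√T = -0.4010 − 0.3000 = -0.7010 → -0.70
Pr(exercise) under Q = N(d₂) = 0.2420

0.2420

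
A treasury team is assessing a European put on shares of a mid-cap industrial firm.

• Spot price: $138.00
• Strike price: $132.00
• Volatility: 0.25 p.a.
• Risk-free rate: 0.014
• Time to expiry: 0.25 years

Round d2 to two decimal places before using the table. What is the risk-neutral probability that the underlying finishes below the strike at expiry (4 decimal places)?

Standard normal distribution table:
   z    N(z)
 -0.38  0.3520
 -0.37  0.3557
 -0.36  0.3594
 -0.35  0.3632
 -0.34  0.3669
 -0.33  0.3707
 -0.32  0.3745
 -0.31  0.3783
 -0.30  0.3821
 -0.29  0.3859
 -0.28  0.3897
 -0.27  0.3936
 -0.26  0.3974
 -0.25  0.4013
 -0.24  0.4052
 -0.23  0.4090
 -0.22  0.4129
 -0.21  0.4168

σ√T = 0.25 × 0.5000 = 0.1250
d₁ = [ln(138/132) + (0.014 + ½·0.25²)·0.25] / (σ√T) = (0.0445 + 0.0113) / 0.1250 = 0.4461 ≈ 0.45
d₂ = 0.4461 − 0.1250 = 0.3211 ≈ 0.32
Risk-neutral Pr[S_T < K] = N(−d₂) = N(-0.32) = 0.3745

0.3745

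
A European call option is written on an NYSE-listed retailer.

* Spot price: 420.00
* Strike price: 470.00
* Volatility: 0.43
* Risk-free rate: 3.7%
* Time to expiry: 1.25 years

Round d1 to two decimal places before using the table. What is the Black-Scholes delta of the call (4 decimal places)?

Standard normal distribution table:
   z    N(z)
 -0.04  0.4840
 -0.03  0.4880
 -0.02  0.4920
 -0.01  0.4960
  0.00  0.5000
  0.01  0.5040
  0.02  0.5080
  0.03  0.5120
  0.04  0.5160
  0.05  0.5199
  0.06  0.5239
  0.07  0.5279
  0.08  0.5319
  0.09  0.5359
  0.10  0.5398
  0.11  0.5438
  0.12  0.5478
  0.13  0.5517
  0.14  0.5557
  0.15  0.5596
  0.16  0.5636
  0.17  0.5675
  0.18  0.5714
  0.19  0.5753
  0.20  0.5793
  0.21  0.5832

T = 1.25;  σ√T = 0.4808
d₁ = [ln(420/470) + (0.037 + 0.43²/2)·1.25] / 0.4808 = [-0.1125 + 0.1618] / 0.4808 = 0.1026 which rounds to 0.10
N(d₁) = N(0.10) = 0.5398
Δ_call = N(d₁) = 0.5398

0.5398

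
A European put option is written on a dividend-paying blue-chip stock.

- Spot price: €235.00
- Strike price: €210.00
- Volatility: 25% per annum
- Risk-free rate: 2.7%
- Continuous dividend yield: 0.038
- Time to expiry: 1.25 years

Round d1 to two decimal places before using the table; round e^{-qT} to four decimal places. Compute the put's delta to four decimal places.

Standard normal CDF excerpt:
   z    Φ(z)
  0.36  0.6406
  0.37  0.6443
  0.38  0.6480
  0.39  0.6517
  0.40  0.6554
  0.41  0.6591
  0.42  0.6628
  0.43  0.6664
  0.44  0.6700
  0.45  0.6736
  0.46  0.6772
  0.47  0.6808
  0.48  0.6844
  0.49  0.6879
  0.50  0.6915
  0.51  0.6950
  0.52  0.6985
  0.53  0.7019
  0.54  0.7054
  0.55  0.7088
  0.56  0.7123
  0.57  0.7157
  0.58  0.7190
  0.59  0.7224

-0.2976

T = 1.25;  σ√T = 0.2795
d₁ = [ln(235/210) + (0.027 − 0.038 + ½·0.25²)·1.25] / (σ√T) = (0.1125 + 0.0253) / 0.2795 = 0.4930 ⇒ 0.49
N(d₁) = N(0.49) = 0.6879
Δ_put = exp(−qT)·(N(d₁) − 1) = 0.9536·(0.6879 − 1) = -0.2976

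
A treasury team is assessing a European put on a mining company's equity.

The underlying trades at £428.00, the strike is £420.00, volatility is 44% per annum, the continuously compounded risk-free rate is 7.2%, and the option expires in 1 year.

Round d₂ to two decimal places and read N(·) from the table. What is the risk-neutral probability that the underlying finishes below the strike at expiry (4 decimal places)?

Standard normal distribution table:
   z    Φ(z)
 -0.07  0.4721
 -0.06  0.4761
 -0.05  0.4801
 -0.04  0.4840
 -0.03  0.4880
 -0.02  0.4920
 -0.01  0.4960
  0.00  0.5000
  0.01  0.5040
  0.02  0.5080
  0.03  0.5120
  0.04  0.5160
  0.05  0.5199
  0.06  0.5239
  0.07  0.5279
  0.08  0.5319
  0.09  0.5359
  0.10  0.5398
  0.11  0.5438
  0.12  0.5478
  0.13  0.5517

σ√T = 0.44 × 1.0000 = 0.4400
d₁ = [ln(428/420) + (0.072 + 0.44²/2)·1] / 0.4400 = [0.0189 + 0.1688] / 0.4400 = 0.4265 ⇒ 0.43
d₂ = d₁ − σ√T = 0.4265 − 0.4400 = -0.0135 ⇒ -0.01
Pr(exercise) under Q = N(−d₂) = N(0.01) = 0.5040

0.5040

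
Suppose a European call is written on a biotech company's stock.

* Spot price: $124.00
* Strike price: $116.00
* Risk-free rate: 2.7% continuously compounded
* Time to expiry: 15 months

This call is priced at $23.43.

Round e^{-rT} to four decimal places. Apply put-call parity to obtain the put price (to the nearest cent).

$11.58

exp(−rT) = exp(−0.027·1.25) = 0.9668
Put-call parity: C − P = S − K·e^(−rT) = 124 − 116·0.9668 = 124 − 112.1488 = 11.8512
P = C − (C − P) = 23.43 − (11.8512) = 11.5788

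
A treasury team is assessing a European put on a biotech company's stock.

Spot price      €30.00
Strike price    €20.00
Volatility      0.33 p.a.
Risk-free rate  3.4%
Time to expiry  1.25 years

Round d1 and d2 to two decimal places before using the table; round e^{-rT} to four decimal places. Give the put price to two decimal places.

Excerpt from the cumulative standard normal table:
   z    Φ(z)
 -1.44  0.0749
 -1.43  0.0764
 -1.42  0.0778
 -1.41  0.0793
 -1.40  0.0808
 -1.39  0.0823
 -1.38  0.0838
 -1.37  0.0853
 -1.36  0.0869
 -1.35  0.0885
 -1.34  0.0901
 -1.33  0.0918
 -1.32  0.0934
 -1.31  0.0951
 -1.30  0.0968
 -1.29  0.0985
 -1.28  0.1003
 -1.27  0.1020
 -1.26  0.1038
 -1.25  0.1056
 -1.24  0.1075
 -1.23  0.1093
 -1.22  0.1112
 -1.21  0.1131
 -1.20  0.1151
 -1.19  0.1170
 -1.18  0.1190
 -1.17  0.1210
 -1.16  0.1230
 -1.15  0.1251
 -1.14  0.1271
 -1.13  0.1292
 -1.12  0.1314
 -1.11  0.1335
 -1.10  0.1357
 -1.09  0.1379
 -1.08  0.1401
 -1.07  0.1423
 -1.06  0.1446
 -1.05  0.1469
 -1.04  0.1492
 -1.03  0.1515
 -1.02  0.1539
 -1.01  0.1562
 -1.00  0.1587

T = 1.25;  σ√T = 0.3690
d₁ = [ln(30/20) + (0.034 + 0.33²/2)·1.25] / 0.3690 = [0.4055 + 0.1106] / 0.3690 = 1.3986 → 1.40
d₂ = d₁ − σ√T = 1.3986 − 0.3690 = 1.0297 → 1.03
e^(−rT) = e^(−0.034·1.25) = 0.9584
N(−d₂) = N(-1.03) = 0.1515;  N(−d₁) = N(-1.40) = 0.0808
P = 20·0.9584·0.1515 − 30·0.0808 = 2.9040 − 2.4240 = 0.4800

€0.48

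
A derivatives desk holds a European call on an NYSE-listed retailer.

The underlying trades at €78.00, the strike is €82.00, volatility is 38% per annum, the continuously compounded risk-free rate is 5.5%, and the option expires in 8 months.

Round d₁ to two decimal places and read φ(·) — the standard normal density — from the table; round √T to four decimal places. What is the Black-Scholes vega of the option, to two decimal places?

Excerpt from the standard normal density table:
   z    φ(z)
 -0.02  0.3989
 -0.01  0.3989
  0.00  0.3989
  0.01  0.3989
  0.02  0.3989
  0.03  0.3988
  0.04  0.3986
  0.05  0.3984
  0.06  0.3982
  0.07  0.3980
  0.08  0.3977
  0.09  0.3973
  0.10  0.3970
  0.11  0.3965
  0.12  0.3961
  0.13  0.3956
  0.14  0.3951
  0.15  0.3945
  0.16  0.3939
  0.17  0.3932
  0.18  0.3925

25.25

σ√T = 0.38·√0.6667 = 0.3103
ln(S/K) + (r + σ²/2)T = ln(78/82) + (0.055 + 0.38²/2)·0.6667 = -0.0500 + 0.0848 = 0.0348
d₁ = 0.0348 / 0.3103 = 0.1121 → 0.11
√T = √0.6667 = 0.8165
φ(d₁) = φ(0.11) = 0.3965
vega = S·φ(d₁)·√T = 78·0.3965·0.8165 = 25.2519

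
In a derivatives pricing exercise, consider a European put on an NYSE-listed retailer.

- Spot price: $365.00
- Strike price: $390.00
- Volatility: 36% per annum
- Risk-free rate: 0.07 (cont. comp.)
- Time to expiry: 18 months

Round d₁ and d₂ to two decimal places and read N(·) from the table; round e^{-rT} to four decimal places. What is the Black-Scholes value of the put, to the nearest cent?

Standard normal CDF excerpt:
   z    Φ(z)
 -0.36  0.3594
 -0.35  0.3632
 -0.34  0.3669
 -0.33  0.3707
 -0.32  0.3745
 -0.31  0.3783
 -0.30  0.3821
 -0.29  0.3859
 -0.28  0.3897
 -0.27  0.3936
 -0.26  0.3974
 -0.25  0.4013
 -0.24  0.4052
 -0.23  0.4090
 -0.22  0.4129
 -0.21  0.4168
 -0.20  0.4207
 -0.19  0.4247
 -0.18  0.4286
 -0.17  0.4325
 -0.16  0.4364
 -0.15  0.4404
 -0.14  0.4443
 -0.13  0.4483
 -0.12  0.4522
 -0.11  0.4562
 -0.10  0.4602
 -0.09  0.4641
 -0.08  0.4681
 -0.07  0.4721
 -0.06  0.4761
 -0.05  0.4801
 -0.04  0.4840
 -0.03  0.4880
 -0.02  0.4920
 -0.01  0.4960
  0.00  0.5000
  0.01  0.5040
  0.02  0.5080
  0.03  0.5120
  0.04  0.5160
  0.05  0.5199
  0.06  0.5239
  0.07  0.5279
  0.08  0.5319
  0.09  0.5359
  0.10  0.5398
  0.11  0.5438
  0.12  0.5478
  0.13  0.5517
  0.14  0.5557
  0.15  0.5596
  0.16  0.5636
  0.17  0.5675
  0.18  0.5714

$55.63

T = 1.5;  σ√T = 0.4409
d₁ = [ln(365/390) + (0.07 + 0.36²/2)·1.5] / 0.4409 = [-0.0662 + 0.2022] / 0.4409 = 0.3083 ≈ 0.31
d₂ = d₁ − σ√T = 0.3083 − 0.4409 = -0.1326 ≈ -0.13
exp(−rT) = exp(−0.07·1.5) = 0.9003
N(−d₂) = N(0.13) = 0.5517;  N(−d₁) = N(-0.31) = 0.3783
P = 390·0.9003·0.5517 − 365·0.3783 = 193.7112 − 138.0795 = 55.6317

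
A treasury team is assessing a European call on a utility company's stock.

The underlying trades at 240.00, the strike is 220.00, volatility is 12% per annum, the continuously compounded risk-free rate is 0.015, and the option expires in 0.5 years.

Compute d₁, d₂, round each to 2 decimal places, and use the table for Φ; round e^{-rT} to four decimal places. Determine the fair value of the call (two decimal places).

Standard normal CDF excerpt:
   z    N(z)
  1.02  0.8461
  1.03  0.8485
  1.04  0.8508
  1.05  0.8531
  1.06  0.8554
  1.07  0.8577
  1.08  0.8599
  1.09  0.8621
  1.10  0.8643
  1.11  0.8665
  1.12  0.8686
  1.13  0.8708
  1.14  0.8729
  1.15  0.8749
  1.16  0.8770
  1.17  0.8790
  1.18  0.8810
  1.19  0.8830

23.20

T = 0.5;  σ√T = 0.0849
d₁ = [ln(240/220) + (0.015 + ½·0.12²)·0.5] / (σ√T) = (0.0870 + 0.0111) / 0.0849 = 1.1563 ⇒ 1.16
d₂ = 1.1563 − 0.0849 = 1.0714 ⇒ 1.07
e^(−rT) = e^(−0.015·0.5) = 0.9925
C = 240·N(1.16) − 220·0.9925·N(1.07) = 240·0.8770 − 220·0.9925·0.8577 = 210.4800 − 187.2788 = 23.2012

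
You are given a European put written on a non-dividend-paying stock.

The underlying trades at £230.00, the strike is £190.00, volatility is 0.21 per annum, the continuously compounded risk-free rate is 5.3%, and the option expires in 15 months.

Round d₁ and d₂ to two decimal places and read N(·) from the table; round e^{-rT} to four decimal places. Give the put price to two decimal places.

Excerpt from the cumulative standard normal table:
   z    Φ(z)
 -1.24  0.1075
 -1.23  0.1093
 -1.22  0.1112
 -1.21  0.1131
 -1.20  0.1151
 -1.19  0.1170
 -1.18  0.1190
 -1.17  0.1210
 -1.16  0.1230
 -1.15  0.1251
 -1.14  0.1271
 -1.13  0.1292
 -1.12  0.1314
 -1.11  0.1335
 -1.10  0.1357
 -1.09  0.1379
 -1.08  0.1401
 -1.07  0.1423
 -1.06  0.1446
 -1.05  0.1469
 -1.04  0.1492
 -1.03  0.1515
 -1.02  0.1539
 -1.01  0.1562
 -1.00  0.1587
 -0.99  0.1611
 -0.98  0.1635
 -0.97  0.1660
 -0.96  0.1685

σ√T = 0.21 × 1.1180 = 0.2348
ln(S/K) + (r + σ²/2)T = ln(230/190) + (0.053 + 0.21²/2)·1.25 = 0.1911 + 0.0938 = 0.2849
d₁ = 0.2849 / 0.2348 = 1.2133 ≈ 1.21
d₂ = d₁ − σ√T = 1.2133 − 0.2348 = 0.9785 ≈ 0.98
exp(−rT) = exp(−0.053·1.25) = 0.9359
P = 190·0.9359·N(-0.98) − 230·N(-1.21) = 190·0.9359·0.1635 − 230·0.1131 = 29.0737 − 26.0130 = 3.0607

£3.06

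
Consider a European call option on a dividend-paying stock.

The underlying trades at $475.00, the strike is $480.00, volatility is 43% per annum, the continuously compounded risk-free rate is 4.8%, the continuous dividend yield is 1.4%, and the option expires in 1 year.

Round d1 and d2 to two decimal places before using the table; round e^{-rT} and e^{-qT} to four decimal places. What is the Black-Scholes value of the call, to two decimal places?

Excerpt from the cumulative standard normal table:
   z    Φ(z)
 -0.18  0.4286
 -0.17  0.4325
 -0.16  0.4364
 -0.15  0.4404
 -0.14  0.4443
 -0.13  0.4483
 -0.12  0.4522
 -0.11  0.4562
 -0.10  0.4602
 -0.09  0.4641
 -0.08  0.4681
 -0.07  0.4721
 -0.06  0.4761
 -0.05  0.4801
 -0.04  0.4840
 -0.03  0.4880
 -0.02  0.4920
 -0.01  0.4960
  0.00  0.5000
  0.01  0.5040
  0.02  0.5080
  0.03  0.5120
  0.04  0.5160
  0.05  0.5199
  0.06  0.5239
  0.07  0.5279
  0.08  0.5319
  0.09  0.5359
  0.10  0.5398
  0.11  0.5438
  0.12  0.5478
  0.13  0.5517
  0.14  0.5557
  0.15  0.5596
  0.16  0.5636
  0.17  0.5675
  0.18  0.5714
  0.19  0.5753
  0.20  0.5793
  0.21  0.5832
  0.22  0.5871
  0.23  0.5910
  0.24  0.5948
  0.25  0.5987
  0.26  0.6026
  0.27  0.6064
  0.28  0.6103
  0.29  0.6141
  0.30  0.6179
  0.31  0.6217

σ√T = 0.43·√1 = 0.4300
d₁ = [ln(475/480) + (0.048 − 0.014 + 0.43²/2)·1] / 0.4300 = [-0.0105 + 0.1265] / 0.4300 = 0.2697 which rounds to 0.27
d₂ = d₁ − σ√T = 0.2697 − 0.4300 = -0.1603 which rounds to -0.16
e^(−qT) = e^(−0.014·1) = 0.9861;  e^(−rT) = e^(−0.048·1) = 0.9531
N(d₁) = N(0.27) = 0.6064;  N(d₂) = N(-0.16) = 0.4364
C = 475·0.9861·0.6064 − 480·0.9531·0.4364 = 284.0362 − 199.6478 = 84.3885

$84.39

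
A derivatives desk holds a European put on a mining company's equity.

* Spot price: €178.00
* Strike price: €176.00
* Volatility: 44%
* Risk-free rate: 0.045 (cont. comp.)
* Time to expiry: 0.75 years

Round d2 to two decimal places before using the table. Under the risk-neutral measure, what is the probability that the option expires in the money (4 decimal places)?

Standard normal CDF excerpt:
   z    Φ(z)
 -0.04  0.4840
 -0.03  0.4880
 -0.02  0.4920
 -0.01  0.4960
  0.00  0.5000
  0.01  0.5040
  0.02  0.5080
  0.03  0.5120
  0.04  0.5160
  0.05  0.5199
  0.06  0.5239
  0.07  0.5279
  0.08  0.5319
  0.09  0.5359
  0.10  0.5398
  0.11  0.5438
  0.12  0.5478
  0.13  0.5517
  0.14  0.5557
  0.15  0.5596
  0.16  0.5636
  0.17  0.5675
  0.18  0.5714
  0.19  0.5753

0.5279

σ√T = 0.44 × 0.8660 = 0.3811
d₁ = [ln(178/176) + (0.045 + ½·0.44²)·0.75] / (σ√T) = (0.0113 + 0.1063) / 0.3811 = 0.3088 → 0.31
d₂ = 0.3088 − 0.3811 = -0.0723 → -0.07
Risk-neutral Pr[S_T < K] = N(−d₂) = N(0.07) = 0.5279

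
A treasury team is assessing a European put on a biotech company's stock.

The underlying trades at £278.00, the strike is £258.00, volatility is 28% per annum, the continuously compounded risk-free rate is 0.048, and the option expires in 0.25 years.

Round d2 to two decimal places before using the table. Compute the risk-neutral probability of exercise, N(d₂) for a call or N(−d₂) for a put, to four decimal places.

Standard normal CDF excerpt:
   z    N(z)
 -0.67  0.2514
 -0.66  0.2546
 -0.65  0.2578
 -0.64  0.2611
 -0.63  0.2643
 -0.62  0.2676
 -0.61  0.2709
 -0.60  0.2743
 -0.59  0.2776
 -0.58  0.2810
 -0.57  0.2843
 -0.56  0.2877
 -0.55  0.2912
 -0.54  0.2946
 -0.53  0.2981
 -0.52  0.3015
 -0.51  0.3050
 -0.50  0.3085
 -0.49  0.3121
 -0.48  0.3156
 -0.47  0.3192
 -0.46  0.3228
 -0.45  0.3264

0.2912

T = 0.25;  σ√T = 0.1400
d₁ = [ln(278/258) + (0.048 + 0.28²/2)·0.25] / 0.1400 = [0.0747 + 0.0218] / 0.1400 = 0.6890 which rounds to 0.69
d₂ = d₁ − σ√T = 0.6890 − 0.1400 = 0.5490 which rounds to 0.55
Risk-neutral Pr[S_T < K] = N(−d₂) = N(-0.55) = 0.2912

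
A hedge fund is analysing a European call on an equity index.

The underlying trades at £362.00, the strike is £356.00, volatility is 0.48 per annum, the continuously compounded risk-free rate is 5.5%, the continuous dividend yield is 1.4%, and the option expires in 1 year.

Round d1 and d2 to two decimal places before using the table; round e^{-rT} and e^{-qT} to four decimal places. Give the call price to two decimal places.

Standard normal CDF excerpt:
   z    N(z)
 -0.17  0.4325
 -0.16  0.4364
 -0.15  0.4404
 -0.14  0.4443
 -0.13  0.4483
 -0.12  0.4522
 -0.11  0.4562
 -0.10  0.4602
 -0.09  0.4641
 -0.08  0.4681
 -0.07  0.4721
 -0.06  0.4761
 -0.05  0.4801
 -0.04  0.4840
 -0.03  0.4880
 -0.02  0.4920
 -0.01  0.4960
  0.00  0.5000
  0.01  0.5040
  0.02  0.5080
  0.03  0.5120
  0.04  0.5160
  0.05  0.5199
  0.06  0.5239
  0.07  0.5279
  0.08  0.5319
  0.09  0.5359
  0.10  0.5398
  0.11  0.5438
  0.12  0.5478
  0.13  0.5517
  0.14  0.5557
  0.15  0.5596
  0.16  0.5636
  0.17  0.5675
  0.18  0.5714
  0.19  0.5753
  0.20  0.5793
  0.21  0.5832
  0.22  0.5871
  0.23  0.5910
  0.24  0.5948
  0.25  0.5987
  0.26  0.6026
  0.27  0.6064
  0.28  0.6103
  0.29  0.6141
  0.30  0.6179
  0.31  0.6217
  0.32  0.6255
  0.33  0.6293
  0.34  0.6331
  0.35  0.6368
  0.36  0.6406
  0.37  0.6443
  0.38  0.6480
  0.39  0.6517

£76.30

σ√T = 0.48·√1 = 0.4800
d₁ = [ln(362/356) + (0.055 − 0.014 + 0.48²/2)·1] / 0.4800 = [0.0167 + 0.1562] / 0.4800 = 0.3602 ≈ 0.36
d₂ = d₁ − σ√T = 0.3602 − 0.4800 = -0.1198 ≈ -0.12
e^(−qT) = e^(−0.014·1) = 0.9861;  e^(−rT) = e^(−0.055·1) = 0.9465
C = 362·0.9861·N(0.36) − 356·0.9465·N(-0.12) = 362·0.9861·0.6406 − 356·0.9465·0.4522 = 228.6738 − 152.3706 = 76.3032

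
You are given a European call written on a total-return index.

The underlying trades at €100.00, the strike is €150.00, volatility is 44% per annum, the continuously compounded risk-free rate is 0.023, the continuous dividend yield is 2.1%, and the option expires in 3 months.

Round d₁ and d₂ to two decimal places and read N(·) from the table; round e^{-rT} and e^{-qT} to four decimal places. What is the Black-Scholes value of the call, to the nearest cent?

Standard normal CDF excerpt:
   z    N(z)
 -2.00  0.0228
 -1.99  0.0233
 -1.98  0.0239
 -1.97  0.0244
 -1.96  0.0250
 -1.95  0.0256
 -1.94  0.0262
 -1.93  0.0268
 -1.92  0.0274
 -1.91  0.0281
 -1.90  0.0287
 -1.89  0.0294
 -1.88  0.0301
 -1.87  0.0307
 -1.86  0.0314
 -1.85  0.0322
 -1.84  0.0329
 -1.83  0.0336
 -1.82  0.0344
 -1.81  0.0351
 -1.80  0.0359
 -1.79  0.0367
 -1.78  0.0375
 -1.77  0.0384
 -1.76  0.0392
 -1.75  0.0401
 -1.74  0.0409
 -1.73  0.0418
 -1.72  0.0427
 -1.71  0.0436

€0.34

σ√T = 0.44 × 0.5000 = 0.2200
d₁ = [ln(100/150) + (0.023 − 0.021 + ½·0.44²)·0.25] / (σ√T) = (-0.4055 + 0.0247) / 0.2200 = -1.7308 ⇒ -1.73
d₂ = -1.7308 − 0.2200 = -1.9508 ⇒ -1.95
e^(−qT) = e^(−0.021·0.25) = 0.9948;  e^(−rT) = e^(−0.023·0.25) = 0.9943
N(d₁) = N(-1.73) = 0.0418;  N(d₂) = N(-1.95) = 0.0256
C = 100·0.9948·0.0418 − 150·0.9943·0.0256 = 4.1583 − 3.8181 = 0.3402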